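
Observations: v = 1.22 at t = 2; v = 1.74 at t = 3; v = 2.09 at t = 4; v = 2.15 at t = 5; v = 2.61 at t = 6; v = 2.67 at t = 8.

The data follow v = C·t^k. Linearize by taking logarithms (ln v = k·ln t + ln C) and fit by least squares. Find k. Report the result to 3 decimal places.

Taking logs, ln v = k·ln t + ln C, so regress ln v on ln t.
Σln t = 8.6587, Σ(ln t)² = 13.7340, Σln v = 4.1968, Σln t·ln v = 6.7613.
Equations: 13.7340·k + 8.6587·ln C = 6.7613;  8.6587·k + 6·ln C = 4.1968.
Slope k = (n·Σln t·ln v − Σln t·Σln v)/(n·Σ(ln t)² − (Σln t)²) = (6·6.7613 − 8.6587·4.1968)/7.4309 = 0.56914; ln C = (Σln v − k·Σln t)/n = -0.12187.

k = 0.569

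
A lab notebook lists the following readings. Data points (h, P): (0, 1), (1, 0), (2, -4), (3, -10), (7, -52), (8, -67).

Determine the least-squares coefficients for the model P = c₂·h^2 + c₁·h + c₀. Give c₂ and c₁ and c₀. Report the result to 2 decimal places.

c₂ = -0.97, c₁ = -0.78, c₀ = 1.32

XᵀX·[c₂, c₁, c₀]ᵀ = XᵀP reads: 6595·c₂ + 891·c₁ + 127·c₀ = -6942;  891·c₂ + 127·c₁ + 21·c₀ = -938;  127·c₂ + 21·c₁ + 6·c₀ = -132.
(Σh^2·h^2 = 6595, Σh^2·h = 891, Σh^2 = 127, Σh·h = 127, Σh = 21, Σ1 = 6, Σh^2·P = -6942, Σh·P = -938, ΣP = -132.)
Row-reducing yields c₂ = -3519/3620, c₁ = -2839/3620, c₀ = 2391/1810.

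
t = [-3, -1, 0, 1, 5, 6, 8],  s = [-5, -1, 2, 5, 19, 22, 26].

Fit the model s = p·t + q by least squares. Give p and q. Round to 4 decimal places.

Normal-equation sums: Σt·t = 136, Σt = 16, Σ1 = 7.
Moment sums: Σt·s = 456, Σs = 68.
So AᵀA·[p, q]ᵀ = Aᵀs: [[136, 16]; [16, 7]]·[p, q]ᵀ = [456, 68]ᵀ.
det = 136·7 − 16² = 696.
p = (456·7 − 16·68)/696 = 263/87; q = (136·68 − 16·456)/696 = 244/87.

p = 3.0230, q = 2.8046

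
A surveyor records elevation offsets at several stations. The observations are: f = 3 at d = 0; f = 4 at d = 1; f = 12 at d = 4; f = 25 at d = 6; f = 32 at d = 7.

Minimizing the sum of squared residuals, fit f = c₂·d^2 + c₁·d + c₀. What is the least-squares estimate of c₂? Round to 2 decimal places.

The normal equations are: 3954·c₂ + 624·c₁ + 102·c₀ = 2664;  624·c₂ + 102·c₁ + 18·c₀ = 426;  102·c₂ + 18·c₁ + 5·c₀ = 76.
Inverting the 3×3 Gram matrix, [c₂, c₁, c₀]ᵀ = [106/173, -23/173, 550/173]ᵀ.

c₂ = 0.61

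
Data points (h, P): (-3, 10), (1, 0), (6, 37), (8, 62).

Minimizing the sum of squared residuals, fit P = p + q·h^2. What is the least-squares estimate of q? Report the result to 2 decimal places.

q = 0.98

From the data, Σ1 = 4, Σh^2 = 110, Σh^2·h^2 = 5474.
Moment sums: ΣP = 109, Σh^2·P = 5390.
Normal equations: [[4, 110]; [110, 5474]]·[p, q]ᵀ = [109, 5390]ᵀ.
Determinant 4·5474 − 110² = 9796.
p = (109·5474 − 110·5390)/9796 = 1883/4898; q = (4·5390 − 110·109)/9796 = 4785/4898.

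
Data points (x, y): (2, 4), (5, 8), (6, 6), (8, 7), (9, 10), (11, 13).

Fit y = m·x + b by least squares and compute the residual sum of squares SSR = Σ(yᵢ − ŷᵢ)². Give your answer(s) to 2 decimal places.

SSR = 10.16

Sums needed: Σx·x = 331, Σx = 41, Σ1 = 6.
Moment sums: Σx·y = 373, Σy = 48.
Normal equations: [[331, 41]; [41, 6]]·[m, b]ᵀ = [373, 48]ᵀ.
Eliminating b: 6·(row 1) − 41·(row 2) gives 305·m = 6·373 − 41·48 = 270, so m = 54/61.
Then b = (48 − 41·(54/61))/6 = 119/61.
Residuals: 17/61, 99/61, -77/61, -124/61, 5/61, 80/61; SSR = 620/61.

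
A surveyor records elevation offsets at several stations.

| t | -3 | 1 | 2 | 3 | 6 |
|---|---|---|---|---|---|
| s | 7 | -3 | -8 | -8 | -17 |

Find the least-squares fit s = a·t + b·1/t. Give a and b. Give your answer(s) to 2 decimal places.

a = -2.75, b = -0.71

The normal system XᵀX·[a, b]ᵀ = Xᵀs is [[59, 5]; [5, 3/2]]·[a, b]ᵀ = [-166, -89/6]ᵀ.
det = 59·(3/2) − 5² = 127/2.
a = ((-166)·(3/2) − 5·(-89/6))/(127/2) = -1049/381; b = (59·(-89/6) − 5·(-166))/(127/2) = -271/381.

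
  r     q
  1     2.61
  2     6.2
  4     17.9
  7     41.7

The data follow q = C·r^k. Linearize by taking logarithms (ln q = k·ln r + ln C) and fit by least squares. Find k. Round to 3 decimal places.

Taking logs, ln q = k·ln r + ln C, so regress ln q on ln r.
XᵀX = [[6.1888, 4.0254]; [4.0254, 4]], rhs = [12.5231, 9.3992]ᵀ  (here Σln r = 4.0254, Σ(ln r)² = 6.1888, Σln q = 9.3992, Σln r·ln q = 12.5231).
Δ = 6.1888·4 − (4.0254)² = 8.5519; k = (12.5231·4 − 4.0254·9.3992)/8.5519 = 1.43328, ln C = (6.1888·9.3992 − 4.0254·12.5231)/8.5519 = 0.90743.

k = 1.433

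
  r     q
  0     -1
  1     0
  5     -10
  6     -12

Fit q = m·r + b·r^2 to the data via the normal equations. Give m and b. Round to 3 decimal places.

Entries of AᵀA: Σr·r = 62, Σr·r^2 = 342, Σr^2·r^2 = 1922.
And Σr·q = -122, Σr^2·q = -682.
Normal equations: [[62, 342]; [342, 1922]]·[m, b]ᵀ = [-122, -682]ᵀ.
Determinant 62·1922 − 342² = 2200.
m = ((-122)·1922 − 342·(-682))/2200 = -31/55; b = (62·(-682) − 342·(-122))/2200 = -14/55.

m = -0.564, b = -0.255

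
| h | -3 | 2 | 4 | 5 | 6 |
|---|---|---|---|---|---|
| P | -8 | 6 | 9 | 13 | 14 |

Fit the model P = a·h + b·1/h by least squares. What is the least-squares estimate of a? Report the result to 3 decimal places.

AᵀA·[a, b]ᵀ = AᵀP reads: 90·a + 5·b = 221;  5·a + (1769/3600)·b = 257/20.
Δ = 90·(1769/3600) − 5² = 769/40.
a = (221·(1769/3600) − 5·(257/20))/(769/40) = 159649/69210; b = (90·(257/20) − 5·221)/(769/40) = 2060/769.

a = 2.307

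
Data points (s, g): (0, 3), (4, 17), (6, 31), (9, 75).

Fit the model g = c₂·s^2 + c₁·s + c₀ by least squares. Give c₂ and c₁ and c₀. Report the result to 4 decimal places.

Sums needed: Σs^2·s^2 = 8113, Σs^2·s = 1009, Σs^2 = 133, Σs·s = 133, Σs = 19, Σ1 = 4.
For Aᵀg: Σs^2·g = 7463, Σs·g = 929, Σg = 126.
Normal equations: [[8113, 1009, 133]; [1009, 133, 19]; [133, 19, 4]]·[c₂, c₁, c₀]ᵀ = [7463, 929, 126]ᵀ.
Row-reducing yields c₂ = 5087/5154, c₁ = -5045/5154, c₀ = 2862/859.

c₂ = 0.9870, c₁ = -0.9789, c₀ = 3.3318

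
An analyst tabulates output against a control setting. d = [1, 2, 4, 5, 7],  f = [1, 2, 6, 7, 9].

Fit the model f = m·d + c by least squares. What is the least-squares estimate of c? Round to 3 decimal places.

The normal system MᵀM·[m, c]ᵀ = Mᵀf is [[95, 19]; [19, 5]]·[m, c]ᵀ = [127, 25]ᵀ.
Δ = 95·5 − 19² = 114.
m = (127·5 − 19·25)/114 = 80/57; c = (95·25 − 19·127)/114 = -1/3.

c = -0.333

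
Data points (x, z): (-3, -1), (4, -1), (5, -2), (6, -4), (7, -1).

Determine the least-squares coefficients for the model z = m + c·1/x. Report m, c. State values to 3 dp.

m = -1.664, c = -1.592

Compute the Gram sums: Σ1 = 5, Σ1/x = 179/420, Σ1/x·1/x = 46181/176400.
Right-hand side: Σz = -9, Σ1/x·z = -473/420.
So MᵀM·[m, c]ᵀ = Mᵀz: [[5, 179/420]; [179/420, 46181/176400]]·[m, c]ᵀ = [-9, -473/420]ᵀ.
det = 5·(46181/176400) − (179/420)² = 1381/1225.
m = ((-9)·(46181/176400) − (179/420)·(-473/420))/(1381/1225) = -165481/99432; c = (5·(-473/420) − (179/420)·(-9))/(1381/1225) = -13195/8286.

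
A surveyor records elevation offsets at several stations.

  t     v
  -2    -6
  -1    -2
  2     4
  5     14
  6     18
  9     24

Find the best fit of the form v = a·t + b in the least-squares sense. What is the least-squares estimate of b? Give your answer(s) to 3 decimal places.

The normal system MᵀM·[a, b]ᵀ = Mᵀv is [[151, 19]; [19, 6]]·[a, b]ᵀ = [416, 52]ᵀ.
Eliminating b: 6·(row 1) − 19·(row 2) gives 545·a = 6·416 − 19·52 = 1508, so a = 1508/545.
Then b = (52 − 19·(1508/545))/6 = -52/545.

b = -0.095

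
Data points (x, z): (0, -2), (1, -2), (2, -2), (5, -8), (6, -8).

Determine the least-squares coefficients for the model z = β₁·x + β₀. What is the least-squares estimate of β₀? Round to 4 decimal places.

β₀ = -1.0149

Compute the Gram sums: Σx·x = 66, Σx = 14, Σ1 = 5.
Moment sums: Σx·z = -94, Σz = -22.
Eliminating β₀: 5·(row 1) − 14·(row 2) gives 134·β₁ = 5·(-94) − 14·(-22) = -162, so β₁ = -81/67.
Then β₀ = ((-22) − 14·(-81/67))/5 = -68/67.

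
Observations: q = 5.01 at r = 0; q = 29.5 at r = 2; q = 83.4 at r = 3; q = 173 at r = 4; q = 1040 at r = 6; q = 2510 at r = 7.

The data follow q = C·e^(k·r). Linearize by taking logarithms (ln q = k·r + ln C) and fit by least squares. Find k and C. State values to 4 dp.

With ln qᵢ as the transformed response and rᵢ as the regressor:
XᵀX = [[114.0000, 22.0000]; [22.0000, 6]], rhs = [137.1310, 29.3478]ᵀ  (here Σr = 22.0000, Σ(r)² = 114.0000, Σln q = 29.3478, Σr·ln q = 137.1310).
Slope k = (n·Σr·ln q − Σr·Σln q)/(n·Σ(r)² − (Σr)²) = (6·137.1310 − 22.0000·29.3478)/200.0000 = 0.88567; ln C = (Σln q − k·Σr)/n = 1.64382, so C = exp(1.64382) = 5.17492.

k = 0.8857, C = 5.1749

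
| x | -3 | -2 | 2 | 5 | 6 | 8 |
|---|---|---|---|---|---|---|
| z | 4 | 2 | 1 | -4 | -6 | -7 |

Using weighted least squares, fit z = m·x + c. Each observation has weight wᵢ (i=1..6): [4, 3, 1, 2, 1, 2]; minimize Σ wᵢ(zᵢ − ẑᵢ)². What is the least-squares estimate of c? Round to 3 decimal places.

The normal system MᵀWM·[m, c]ᵀ = MᵀWz is [[266, 16]; [16, 13]]·[m, c]ᵀ = [-246, -5]ᵀ.
Δ = 266·13 − 16² = 3202.
m = ((-246)·13 − 16·(-5))/3202 = -1559/1601; c = (266·(-5) − 16·(-246))/3202 = 1303/1601.

c = 0.814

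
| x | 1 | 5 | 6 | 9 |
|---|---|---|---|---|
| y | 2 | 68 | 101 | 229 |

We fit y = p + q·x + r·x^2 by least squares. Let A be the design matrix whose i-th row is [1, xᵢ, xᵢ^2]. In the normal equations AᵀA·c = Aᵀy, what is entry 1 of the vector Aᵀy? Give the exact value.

400

Entry 1 ↔ basis 1, so (Aᵀy)_{1} = Σᵢ yᵢ = (1)·(2) + (1)·(68) + (1)·(101) + (1)·(229) = 400.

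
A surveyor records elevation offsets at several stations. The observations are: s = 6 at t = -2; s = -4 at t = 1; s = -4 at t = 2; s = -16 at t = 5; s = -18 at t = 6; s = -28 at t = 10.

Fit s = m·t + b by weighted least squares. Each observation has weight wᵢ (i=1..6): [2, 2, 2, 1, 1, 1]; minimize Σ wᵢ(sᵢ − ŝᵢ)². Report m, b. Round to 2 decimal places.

m = -2.89, b = 0.05

From the data, Σwᵢ·t·t = 179, Σwᵢ·t = 23, Σwᵢ·1 = 9.
And Σwᵢ·t·s = -516, Σwᵢ·s = -66.
So XᵀWX·[m, b]ᵀ = XᵀWs: [[179, 23]; [23, 9]]·[m, b]ᵀ = [-516, -66]ᵀ.
Determinant 179·9 − 23² = 1082.
m = ((-516)·9 − 23·(-66))/1082 = -1563/541; b = (179·(-66) − 23·(-516))/1082 = 27/541.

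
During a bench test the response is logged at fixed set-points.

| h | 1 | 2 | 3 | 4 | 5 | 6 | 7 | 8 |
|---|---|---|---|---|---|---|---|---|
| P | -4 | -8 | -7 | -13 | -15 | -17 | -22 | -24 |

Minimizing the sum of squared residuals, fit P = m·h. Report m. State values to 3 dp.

m = -3.020

Setting ∂/∂m … = 0 gives: 204·m = -616.
(Σh·h = 204, Σh·P = -616.)
Hence m = -616 / 204 ≈ -3.01961.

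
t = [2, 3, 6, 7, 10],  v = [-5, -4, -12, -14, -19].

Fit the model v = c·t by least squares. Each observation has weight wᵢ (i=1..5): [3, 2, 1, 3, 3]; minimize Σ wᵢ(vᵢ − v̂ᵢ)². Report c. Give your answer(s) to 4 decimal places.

c = -1.9298

From the data, Σwᵢ·t·t = 513.
Moment sums: Σwᵢ·t·v = -990.
Normal equations: [[513]]·[c]ᵀ = [-990]ᵀ.
Hence c = -990 / 513 ≈ -1.92982.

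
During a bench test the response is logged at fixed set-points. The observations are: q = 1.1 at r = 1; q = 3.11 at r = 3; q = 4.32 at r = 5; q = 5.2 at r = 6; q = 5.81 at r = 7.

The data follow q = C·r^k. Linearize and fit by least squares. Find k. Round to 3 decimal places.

With ln qᵢ as the transformed response and ln rᵢ as the regressor:
XᵀX = [[10.7942, 6.4457]; [6.4457, 5]], rhs = [9.9795, 6.1014]ᵀ  (here Σln r = 6.4457, Σ(ln r)² = 10.7942, Σln q = 6.1014, Σln r·ln q = 9.9795).
Slope k = (n·Σln r·ln q − Σln r·Σln q)/(n·Σ(ln r)² − (Σln r)²) = (5·9.9795 − 6.4457·6.1014)/12.4237 = 0.85075; ln C = (Σln q − k·Σln r)/n = 0.12355.

k = 0.851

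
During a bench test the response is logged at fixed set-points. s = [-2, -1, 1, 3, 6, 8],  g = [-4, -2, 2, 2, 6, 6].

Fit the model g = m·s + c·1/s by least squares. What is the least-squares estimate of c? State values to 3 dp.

Setting ∂/∂m … = 0 gives: 115·m + 6·c = 102;  6·m + (1385/576)·c = 101/12.
Eliminating c: (1385/576)·(row 1) − 6·(row 2) gives (138539/576)·m = (1385/576)·102 − 6·(101/12) = 18697/96, so m = 112182/138539.
Then c = ((101/12) − 6·(112182/138539))/(1385/576) = 205008/138539.

c = 1.480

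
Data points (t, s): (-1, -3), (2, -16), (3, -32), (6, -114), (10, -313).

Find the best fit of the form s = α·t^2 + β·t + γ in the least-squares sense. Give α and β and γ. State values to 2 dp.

Entries of XᵀX: Σt^2·t^2 = 11394, Σt^2·t = 1250, Σt^2 = 150, Σt·t = 150, Σt = 20, Σ1 = 5.
And Σt^2·s = -35759, Σt·s = -3939, Σs = -478.
XᵀX·[α, β, γ]ᵀ = Xᵀs becomes [[11394, 1250, 150]; [1250, 150, 20]; [150, 20, 5]]·[α, β, γ]ᵀ = [-35759, -3939, -478]ᵀ.
Row-reducing yields α = -9089/3004, β = -12947/15020, γ = -10387/7510.

α = -3.03, β = -0.86, γ = -1.38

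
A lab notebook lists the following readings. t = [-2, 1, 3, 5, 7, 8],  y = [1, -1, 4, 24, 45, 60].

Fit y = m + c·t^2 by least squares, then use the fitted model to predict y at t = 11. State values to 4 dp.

Setting ∂/∂m … = 0 gives: 6·m + 152·c = 133;  152·m + 7220·c = 6684.
det = 6·7220 − 152² = 20216.
m = (133·7220 − 152·6684)/20216 = -733/266; c = (6·6684 − 152·133)/20216 = 2486/2527.
At t = 11: ŷ = (-733/266)·(1) + (2486/2527)·(121) = 83955/722.

ŷ = 116.2812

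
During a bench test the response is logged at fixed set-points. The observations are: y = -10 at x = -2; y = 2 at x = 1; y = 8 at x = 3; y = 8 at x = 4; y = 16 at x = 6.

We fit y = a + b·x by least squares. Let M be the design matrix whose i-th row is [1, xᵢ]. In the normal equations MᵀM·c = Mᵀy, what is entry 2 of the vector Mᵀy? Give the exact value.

174

Entry 2 ↔ basis x, so (Mᵀy)_{2} = Σᵢ (x)·yᵢ = (-2)·(-10) + (1)·(2) + (3)·(8) + (4)·(8) + (6)·(16) = 174.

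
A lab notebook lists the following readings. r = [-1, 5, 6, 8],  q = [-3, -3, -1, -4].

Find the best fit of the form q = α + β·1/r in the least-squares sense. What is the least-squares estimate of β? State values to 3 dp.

β = 0.329

Entries of XᵀX: Σ1 = 4, Σ1/r = -61/120, Σ1/r·1/r = 15601/14400.
For Xᵀq: Σq = -11, Σ1/r·q = 26/15.
det = 4·(15601/14400) − (-61/120)² = 19561/4800.
α = ((-11)·(15601/14400) − (-61/120)·(26/15))/(19561/4800) = -158923/58683; β = (4·(26/15) − (-61/120)·(-11))/(19561/4800) = 6440/19561.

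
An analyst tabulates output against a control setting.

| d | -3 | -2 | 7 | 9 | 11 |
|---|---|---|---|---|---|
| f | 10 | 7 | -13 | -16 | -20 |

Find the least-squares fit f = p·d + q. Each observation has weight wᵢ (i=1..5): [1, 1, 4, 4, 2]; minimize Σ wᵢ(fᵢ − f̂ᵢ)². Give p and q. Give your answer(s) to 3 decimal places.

With design matrix A, AᵀWA = [[775, 81]; [81, 12]] and AᵀWf = [-1424, -139]ᵀ.
Δ = 775·12 − 81² = 2739.
p = ((-1424)·12 − 81·(-139))/2739 = -1943/913; q = (775·(-139) − 81·(-1424))/2739 = 7619/2739.

p = -2.128, q = 2.782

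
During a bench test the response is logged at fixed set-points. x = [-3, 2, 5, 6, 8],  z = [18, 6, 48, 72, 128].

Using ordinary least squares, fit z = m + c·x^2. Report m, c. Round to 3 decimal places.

Normal-equation sums: Σ1 = 5, Σx^2 = 138, Σx^2·x^2 = 6114.
Right-hand side: Σz = 272, Σx^2·z = 12170.
Eliminating c: 6114·(row 1) − 138·(row 2) gives 11526·m = 6114·272 − 138·12170 = -16452, so m = -2742/1921.
Then c = (12170 − 138·(-2742/1921))/6114 = 11657/5763.

m = -1.427, c = 2.023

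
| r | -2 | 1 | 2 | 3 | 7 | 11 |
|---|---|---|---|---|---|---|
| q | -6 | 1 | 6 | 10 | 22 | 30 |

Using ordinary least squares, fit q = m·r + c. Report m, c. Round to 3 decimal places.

Normal-equation sums: Σr·r = 188, Σr = 22, Σ1 = 6.
Moment sums: Σr·q = 539, Σq = 63.
Normal equations: [[188, 22]; [22, 6]]·[m, c]ᵀ = [539, 63]ᵀ.
Determinant 188·6 − 22² = 644.
m = (539·6 − 22·63)/644 = 66/23; c = (188·63 − 22·539)/644 = -1/46.

m = 2.870, c = -0.022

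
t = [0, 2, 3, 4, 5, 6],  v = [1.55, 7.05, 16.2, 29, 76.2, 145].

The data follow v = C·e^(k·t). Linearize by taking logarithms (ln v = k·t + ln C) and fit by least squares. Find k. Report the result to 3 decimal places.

Linearized form: ln v = k·t + ln C. From the 6 transformed points,
Sums: Σt = 20.0000, Σ(t)² = 90.0000, Σln v = 17.8537, Σt·ln v = 77.2575.
Normal system: [[90.0000, 20.0000]; [20.0000, 6]]·[k, ln C]ᵀ = [77.2575, 17.8537]ᵀ.
Slope k = (n·Σt·ln v − Σt·Σln v)/(n·Σ(t)² − (Σt)²) = (6·77.2575 − 20.0000·17.8537)/140.0000 = 0.76051; ln C = (Σln v − k·Σt)/n = 0.44059.

k = 0.761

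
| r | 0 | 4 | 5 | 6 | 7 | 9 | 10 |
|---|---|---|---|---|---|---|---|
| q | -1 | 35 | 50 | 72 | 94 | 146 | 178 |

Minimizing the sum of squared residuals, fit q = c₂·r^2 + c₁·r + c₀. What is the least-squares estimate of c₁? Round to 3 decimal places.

XᵀX·[c₂, c₁, c₀]ᵀ = Xᵀq reads: 21139·c₂ + 2477·c₁ + 307·c₀ = 38634;  2477·c₂ + 307·c₁ + 41·c₀ = 4574;  307·c₂ + 41·c₁ + 7·c₀ = 574.
(Σr^2·r^2 = 21139, Σr^2·r = 2477, Σr^2 = 307, Σr·r = 307, Σr = 41, Σ1 = 7, Σr^2·q = 38634, Σr·q = 4574, Σq = 574.)
Row-reducing yields c₂ = 3749/2541, c₁ = 727/231, c₀ = -138/121.

c₁ = 3.147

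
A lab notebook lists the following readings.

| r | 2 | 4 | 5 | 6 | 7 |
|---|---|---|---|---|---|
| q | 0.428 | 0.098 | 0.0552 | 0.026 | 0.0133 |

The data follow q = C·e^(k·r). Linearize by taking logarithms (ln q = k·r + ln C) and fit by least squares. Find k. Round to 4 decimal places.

Linearized form: ln q = k·r + ln C. From the 5 transformed points,
Σr = 24.0000, Σ(r)² = 130.0000, Σln q = -14.0379, Σr·ln q = -77.6103.
Equations: 130.0000·k + 24.0000·ln C = -77.6103;  24.0000·k + 5·ln C = -14.0379.
Solving (det = 74.0000): k = -0.69112, ln C = 0.50979.

k = -0.6911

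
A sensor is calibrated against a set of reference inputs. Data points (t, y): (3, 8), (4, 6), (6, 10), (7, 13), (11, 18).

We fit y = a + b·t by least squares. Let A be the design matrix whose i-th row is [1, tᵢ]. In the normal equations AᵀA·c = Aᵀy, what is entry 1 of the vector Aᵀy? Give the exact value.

Entry 1 ↔ basis 1, so (Aᵀy)_{1} = Σᵢ yᵢ = (1)·(8) + (1)·(6) + (1)·(10) + (1)·(13) + (1)·(18) = 55.

55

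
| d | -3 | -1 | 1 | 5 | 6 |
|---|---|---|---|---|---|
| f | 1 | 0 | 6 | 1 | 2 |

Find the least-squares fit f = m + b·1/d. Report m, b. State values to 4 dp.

Compute the Gram sums: Σ1 = 5, Σ1/d = 1/30, Σ1/d·1/d = 1961/900.
Moment sums: Σf = 10, Σ1/d·f = 31/5.
Normal equations: [[5, 1/30]; [1/30, 1961/900]]·[m, b]ᵀ = [10, 31/5]ᵀ.
Δ = 5·(1961/900) − (1/30)² = 817/75.
m = (10·(1961/900) − (1/30)·(31/5))/(817/75) = 4856/2451; b = (5·(31/5) − (1/30)·10)/(817/75) = 2300/817.

m = 1.9812, b = 2.8152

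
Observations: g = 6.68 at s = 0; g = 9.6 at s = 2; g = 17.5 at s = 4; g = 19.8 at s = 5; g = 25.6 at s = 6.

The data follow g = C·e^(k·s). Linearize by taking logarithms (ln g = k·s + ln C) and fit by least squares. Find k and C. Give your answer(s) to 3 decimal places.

Linearized form: ln g = k·s + ln C. From the 5 transformed points,
Σs = 17.0000, Σ(s)² = 81.0000, Σln g = 13.2514, Σs·ln g = 50.3563.
Equations: 81.0000·k + 17.0000·ln C = 50.3563;  17.0000·k + 5·ln C = 13.2514.
Slope k = (n·Σs·ln g − Σs·Σln g)/(n·Σ(s)² − (Σs)²) = (5·50.3563 − 17.0000·13.2514)/116.0000 = 0.22852; ln C = (Σln g − k·Σs)/n = 1.87330, so C = exp(1.87330) = 6.50975.

k = 0.229, C = 6.510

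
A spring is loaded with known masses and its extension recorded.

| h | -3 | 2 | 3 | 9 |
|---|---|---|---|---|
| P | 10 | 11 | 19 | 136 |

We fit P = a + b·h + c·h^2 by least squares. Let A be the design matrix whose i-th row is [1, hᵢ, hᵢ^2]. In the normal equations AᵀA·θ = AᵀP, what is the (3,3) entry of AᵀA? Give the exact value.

6739

Row 3 ↔ basis h^2, column 3 ↔ basis h^2, so (AᵀA)_{3,3} = Σᵢ (h^2)·(h^2) = (9)·(9) + (4)·(4) + (9)·(9) + (81)·(81) = 6739.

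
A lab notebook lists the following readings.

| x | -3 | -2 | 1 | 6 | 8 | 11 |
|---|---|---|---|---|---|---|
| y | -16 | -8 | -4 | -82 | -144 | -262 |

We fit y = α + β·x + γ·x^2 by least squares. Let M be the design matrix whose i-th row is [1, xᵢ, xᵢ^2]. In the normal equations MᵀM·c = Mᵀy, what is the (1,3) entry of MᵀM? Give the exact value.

Row 1 ↔ basis 1, column 3 ↔ basis x^2, so (MᵀM)_{1,3} = Σᵢ x^2 = (1)·(9) + (1)·(4) + (1)·(1) + (1)·(36) + (1)·(64) + (1)·(121) = 235.

235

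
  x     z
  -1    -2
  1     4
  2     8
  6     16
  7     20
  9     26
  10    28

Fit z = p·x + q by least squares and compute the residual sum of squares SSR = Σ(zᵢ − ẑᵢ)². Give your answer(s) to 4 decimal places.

SSR = 4.4278

The normal system MᵀM·[p, q]ᵀ = Mᵀz is [[272, 34]; [34, 7]]·[p, q]ᵀ = [772, 100]ᵀ.
Δ = 272·7 − 34² = 748.
p = (772·7 − 34·100)/748 = 501/187; q = (272·100 − 34·772)/748 = 14/11.
Residuals: -111/187, 9/187, 256/187, -252/187, -5/187, 115/187, -12/187; SSR = 828/187.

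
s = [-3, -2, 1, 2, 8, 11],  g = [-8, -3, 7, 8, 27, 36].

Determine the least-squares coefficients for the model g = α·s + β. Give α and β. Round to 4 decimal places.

α = 3.0689, β = 2.4715

Compute the Gram sums: Σs·s = 203, Σs = 17, Σ1 = 6.
For Xᵀg: Σs·g = 665, Σg = 67.
det = 203·6 − 17² = 929.
α = (665·6 − 17·67)/929 = 2851/929; β = (203·67 − 17·665)/929 = 2296/929.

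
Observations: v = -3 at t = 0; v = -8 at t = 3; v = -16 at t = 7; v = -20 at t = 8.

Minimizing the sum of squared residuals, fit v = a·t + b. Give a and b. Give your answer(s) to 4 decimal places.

Compute the Gram sums: Σt·t = 122, Σt = 18, Σ1 = 4.
For Mᵀv: Σt·v = -296, Σv = -47.
So MᵀM·[a, b]ᵀ = Mᵀv: [[122, 18]; [18, 4]]·[a, b]ᵀ = [-296, -47]ᵀ.
Eliminating b: 4·(row 1) − 18·(row 2) gives 164·a = 4·(-296) − 18·(-47) = -338, so a = -169/82.
Then b = ((-47) − 18·(-169/82))/4 = -203/82.

a = -2.0610, b = -2.4756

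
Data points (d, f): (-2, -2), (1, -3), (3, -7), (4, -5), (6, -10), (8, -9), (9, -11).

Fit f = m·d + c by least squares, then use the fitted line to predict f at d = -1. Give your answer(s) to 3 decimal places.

Sums needed: Σd·d = 211, Σd = 29, Σ1 = 7.
For Xᵀf: Σd·f = -271, Σf = -47.
XᵀX·[m, c]ᵀ = Xᵀf becomes [[211, 29]; [29, 7]]·[m, c]ᵀ = [-271, -47]ᵀ.
Eliminating c: 7·(row 1) − 29·(row 2) gives 636·m = 7·(-271) − 29·(-47) = -534, so m = -89/106.
Then c = ((-47) − 29·(-89/106))/7 = -343/106.
At d = -1: f̂ = (-89/106)·(-1) + (-343/106)·(1) = -127/53.

f̂ = -2.396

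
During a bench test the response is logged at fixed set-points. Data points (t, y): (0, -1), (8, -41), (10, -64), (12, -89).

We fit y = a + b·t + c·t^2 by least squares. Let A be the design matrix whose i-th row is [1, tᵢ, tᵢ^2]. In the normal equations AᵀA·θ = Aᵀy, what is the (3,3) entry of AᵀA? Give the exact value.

34832

Row 3 ↔ basis t^2, column 3 ↔ basis t^2, so (AᵀA)_{3,3} = Σᵢ (t^2)·(t^2) = (0)·(0) + (64)·(64) + (100)·(100) + (144)·(144) = 34832.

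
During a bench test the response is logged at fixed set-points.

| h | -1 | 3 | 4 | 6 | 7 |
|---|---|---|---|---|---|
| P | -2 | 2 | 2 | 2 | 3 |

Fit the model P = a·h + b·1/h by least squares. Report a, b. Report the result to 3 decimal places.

a = 0.364, b = 1.727

Setting ∂/∂a … = 0 gives: 111·a + 5·b = 49;  5·a + (8621/7056)·b = 55/14.
(Σh·h = 111, Σh·1/h = 5, Σ1/h·1/h = 8621/7056, Σh·P = 49, Σ1/h·P = 55/14.)
det = 111·(8621/7056) − 5² = 260177/2352.
a = (49·(8621/7056) − 5·(55/14))/(260177/2352) = 283829/780531; b = (111·(55/14) − 5·49)/(260177/2352) = 449400/260177.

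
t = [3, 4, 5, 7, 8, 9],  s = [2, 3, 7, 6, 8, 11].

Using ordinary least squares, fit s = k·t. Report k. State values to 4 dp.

k = 1.0574

MᵀM·[k]ᵀ = Mᵀs reads: 244·k = 258.
k = 258/244 = 1.05738.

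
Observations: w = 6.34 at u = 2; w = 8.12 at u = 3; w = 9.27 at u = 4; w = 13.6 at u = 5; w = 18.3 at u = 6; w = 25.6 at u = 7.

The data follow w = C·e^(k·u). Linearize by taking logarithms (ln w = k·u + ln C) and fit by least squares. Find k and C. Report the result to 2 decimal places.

With ln wᵢ as the transformed response and uᵢ as the regressor:
Σu = 27.0000, Σ(u)² = 139.0000, Σln w = 14.9276, Σu·ln w = 72.0738.
Equations: 139.0000·k + 27.0000·ln C = 72.0738;  27.0000·k + 6·ln C = 14.9276.
Solving (det = 105.0000): k = 0.27999, ln C = 1.22798, so C = exp(1.22798) = 3.41433.

k = 0.28, C = 3.41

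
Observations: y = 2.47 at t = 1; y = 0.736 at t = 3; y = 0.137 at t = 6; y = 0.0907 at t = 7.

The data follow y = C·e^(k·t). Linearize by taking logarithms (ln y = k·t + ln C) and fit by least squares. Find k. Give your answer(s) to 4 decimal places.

k = -0.5554

Taking logs, ln y = k·t + ln C, so regress ln y on t.
Over the data: Σt = 17.0000, Σ(t)² = 95.0000, Σln y = -3.7903, Σt·ln y = -28.7434.
Normal system: [[95.0000, 17.0000]; [17.0000, 4]]·[k, ln C]ᵀ = [-28.7434, -3.7903]ᵀ.
Solving (det = 91.0000): k = -0.55537, ln C = 1.41276.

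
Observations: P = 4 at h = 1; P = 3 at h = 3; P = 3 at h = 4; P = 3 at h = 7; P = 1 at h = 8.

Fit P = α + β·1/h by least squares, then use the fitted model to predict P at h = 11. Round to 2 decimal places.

Normal-equation sums: Σ1 = 5, Σ1/h = 311/168, Σ1/h·1/h = 34141/28224.
Right-hand side: ΣP = 14, Σ1/h·P = 353/56.
XᵀX·[α, β]ᵀ = XᵀP becomes [[5, 311/168]; [311/168, 34141/28224]]·[α, β]ᵀ = [14, 353/56]ᵀ.
Eliminating β: (34141/28224)·(row 1) − (311/168)·(row 2) gives (1156/441)·α = (34141/28224)·14 − (311/168)·(353/56) = 148625/28224, so α = 148625/73984.
Then β = ((353/56) − (311/168)·(148625/73984))/(34141/28224) = 19761/9248.
At h = 11: P̂ = (148625/73984)·(1) + (19761/9248)·(1/11) = 1792963/813824.

P̂ = 2.20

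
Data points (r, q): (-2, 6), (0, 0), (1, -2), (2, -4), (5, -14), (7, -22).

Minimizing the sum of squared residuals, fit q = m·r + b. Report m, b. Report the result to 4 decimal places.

m = -3.0638, b = 0.6383

Compute the Gram sums: Σr·r = 83, Σr = 13, Σ1 = 6.
For Xᵀq: Σr·q = -246, Σq = -36.
XᵀX·[m, b]ᵀ = Xᵀq becomes [[83, 13]; [13, 6]]·[m, b]ᵀ = [-246, -36]ᵀ.
Determinant 83·6 − 13² = 329.
m = ((-246)·6 − 13·(-36))/329 = -144/47; b = (83·(-36) − 13·(-246))/329 = 30/47.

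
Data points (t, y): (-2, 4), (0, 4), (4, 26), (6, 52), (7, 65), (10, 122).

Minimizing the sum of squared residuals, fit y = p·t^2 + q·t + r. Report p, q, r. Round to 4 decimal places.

p = 1.0027, q = 1.8112, r = 3.6952

With design matrix X, XᵀX = [[13969, 1615, 205]; [1615, 205, 25]; [205, 25, 6]] and Xᵀy = [17689, 2083, 273]ᵀ.
Inverting the 3×3 Gram matrix, [p, q, r]ᵀ = [375/374, 3387/1870, 691/187]ᵀ.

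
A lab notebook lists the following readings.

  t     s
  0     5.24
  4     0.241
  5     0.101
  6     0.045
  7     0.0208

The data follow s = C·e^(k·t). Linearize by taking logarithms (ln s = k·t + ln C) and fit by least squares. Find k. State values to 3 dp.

k = -0.792

Linearized form: ln s = k·t + ln C. From the 5 transformed points,
Σt = 22.0000, Σ(t)² = 126.0000, Σln s = -9.0332, Σt·ln s = -62.8712.
Equations: 126.0000·k + 22.0000·ln C = -62.8712;  22.0000·k + 5·ln C = -9.0332.
Solving (det = 146.0000): k = -0.79196, ln C = 1.67799.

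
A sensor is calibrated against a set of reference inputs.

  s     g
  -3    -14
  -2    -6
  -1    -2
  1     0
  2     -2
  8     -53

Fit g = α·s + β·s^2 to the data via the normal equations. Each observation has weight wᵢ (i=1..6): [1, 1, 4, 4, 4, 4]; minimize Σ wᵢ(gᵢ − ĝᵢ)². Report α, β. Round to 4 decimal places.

α = 1.2315, β = -0.9833

Setting ∂/∂α … = 0 gives: 293·α + 2045·β = -1650;  2045·α + 16553·β = -13758.
(Σwᵢ·s·s = 293, Σwᵢ·s·s^2 = 2045, Σwᵢ·s^2·s^2 = 16553, Σwᵢ·s·g = -1650, Σwᵢ·s^2·g = -13758.)
Determinant 293·16553 − 2045² = 668004.
α = ((-1650)·16553 − 2045·(-13758))/668004 = 68555/55667; β = (293·(-13758) − 2045·(-1650))/668004 = -54737/55667.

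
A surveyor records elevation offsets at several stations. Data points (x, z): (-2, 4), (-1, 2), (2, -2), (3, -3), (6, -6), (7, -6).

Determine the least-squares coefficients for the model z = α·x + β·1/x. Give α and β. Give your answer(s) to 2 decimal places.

Entries of AᵀA: Σx·x = 103, Σx·1/x = 6, Σ1/x·1/x = 2927/1764.
And Σx·z = -101, Σ1/x·z = -55/7.
Δ = 103·(2927/1764) − 6² = 237977/1764.
α = ((-101)·(2927/1764) − 6·(-55/7))/(237977/1764) = -212467/237977; β = (103·(-55/7) − 6·(-101))/(237977/1764) = -358596/237977.

α = -0.89, β = -1.51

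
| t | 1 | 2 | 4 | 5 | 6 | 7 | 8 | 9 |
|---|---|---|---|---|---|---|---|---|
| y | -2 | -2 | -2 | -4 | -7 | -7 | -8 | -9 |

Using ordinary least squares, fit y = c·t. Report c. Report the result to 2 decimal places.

Compute the Gram sums: Σt·t = 276.
For Aᵀy: Σt·y = -270.
AᵀA·[c]ᵀ = Aᵀy becomes [[276]]·[c]ᵀ = [-270]ᵀ.
Hence c = -270 / 276 ≈ -0.978261.

c = -0.98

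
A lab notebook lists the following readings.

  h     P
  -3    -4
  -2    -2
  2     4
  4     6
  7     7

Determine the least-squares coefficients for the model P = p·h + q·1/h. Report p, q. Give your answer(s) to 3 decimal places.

Sums needed: Σh·h = 82, Σh·1/h = 5, Σ1/h·1/h = 4897/7056.
Right-hand side: Σh·P = 97, Σ1/h·P = 41/6.
Normal equations: [[82, 5]; [5, 4897/7056]]·[p, q]ᵀ = [97, 41/6]ᵀ.
Determinant 82·(4897/7056) − 5² = 112577/3528.
p = (97·(4897/7056) − 5·(41/6))/(112577/3528) = 233929/225154; q = (82·(41/6) − 5·97)/(112577/3528) = 265776/112577.

p = 1.039, q = 2.361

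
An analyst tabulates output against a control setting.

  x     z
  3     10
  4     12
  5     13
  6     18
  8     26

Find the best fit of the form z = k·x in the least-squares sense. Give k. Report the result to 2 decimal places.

Forming MᵀM = [[150]] and Mᵀz = [459]ᵀ gives MᵀM·[k]ᵀ = Mᵀz.
Hence k = 459 / 150 ≈ 3.06.

k = 3.06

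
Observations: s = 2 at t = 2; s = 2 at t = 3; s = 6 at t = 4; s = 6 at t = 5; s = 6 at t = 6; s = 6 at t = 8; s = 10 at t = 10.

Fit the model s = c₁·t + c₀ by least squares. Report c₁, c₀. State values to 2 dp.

c₁ = 0.87, c₀ = 0.68

Sums needed: Σt·t = 254, Σt = 38, Σ1 = 7.
Moment sums: Σt·s = 248, Σs = 38.
So MᵀM·[c₁, c₀]ᵀ = Mᵀs: [[254, 38]; [38, 7]]·[c₁, c₀]ᵀ = [248, 38]ᵀ.
Δ = 254·7 − 38² = 334.
c₁ = (248·7 − 38·38)/334 = 146/167; c₀ = (254·38 − 38·248)/334 = 114/167.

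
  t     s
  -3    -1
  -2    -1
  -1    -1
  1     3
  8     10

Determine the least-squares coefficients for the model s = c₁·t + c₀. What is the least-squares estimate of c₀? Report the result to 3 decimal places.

c₀ = 1.355

Normal-equation sums: Σt·t = 79, Σt = 3, Σ1 = 5.
And Σt·s = 89, Σs = 10.
MᵀM·[c₁, c₀]ᵀ = Mᵀs becomes [[79, 3]; [3, 5]]·[c₁, c₀]ᵀ = [89, 10]ᵀ.
det = 79·5 − 3² = 386.
c₁ = (89·5 − 3·10)/386 = 415/386; c₀ = (79·10 − 3·89)/386 = 523/386.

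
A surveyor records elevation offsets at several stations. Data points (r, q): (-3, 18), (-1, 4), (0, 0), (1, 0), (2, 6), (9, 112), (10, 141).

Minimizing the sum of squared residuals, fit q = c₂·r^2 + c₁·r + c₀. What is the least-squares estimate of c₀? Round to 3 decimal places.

From the data, Σr^2·r^2 = 16660, Σr^2·r = 1710, Σr^2 = 196, Σr·r = 196, Σr = 18, Σ1 = 7.
Moment sums: Σr^2·q = 23362, Σr·q = 2372, Σq = 281.
MᵀM·[c₂, c₁, c₀]ᵀ = Mᵀq becomes [[16660, 1710, 196]; [1710, 196, 18]; [196, 18, 7]]·[c₂, c₁, c₀]ᵀ = [23362, 2372, 281]ᵀ.
Inverting the 3×3 Gram matrix, [c₂, c₁, c₀]ᵀ = [578309/381801, -21529/18181, 296497/381801]ᵀ.

c₀ = 0.777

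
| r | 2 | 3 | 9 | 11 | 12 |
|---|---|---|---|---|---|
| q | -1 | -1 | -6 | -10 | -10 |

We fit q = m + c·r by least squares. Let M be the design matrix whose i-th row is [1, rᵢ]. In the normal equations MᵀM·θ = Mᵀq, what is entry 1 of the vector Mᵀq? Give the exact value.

Entry 1 ↔ basis 1, so (Mᵀq)_{1} = Σᵢ qᵢ = (1)·(-1) + (1)·(-1) + (1)·(-6) + (1)·(-10) + (1)·(-10) = -28.

-28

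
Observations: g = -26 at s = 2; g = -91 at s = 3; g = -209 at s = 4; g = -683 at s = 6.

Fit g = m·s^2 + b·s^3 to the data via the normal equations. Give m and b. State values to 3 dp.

m = -1.114, b = -2.977

The normal equations are: 1649·m + 9075·b = -28855;  9075·m + 51545·b = -163569.
(Σs^2·s^2 = 1649, Σs^2·s^3 = 9075, Σs^3·s^3 = 51545, Σs^2·g = -28855, Σs^3·g = -163569.)
Δ = 1649·51545 − 9075² = 2642080.
m = ((-28855)·51545 − 9075·(-163569))/2642080 = -147115/132104; b = (1649·(-163569) − 9075·(-28855))/2642080 = -1966539/660520.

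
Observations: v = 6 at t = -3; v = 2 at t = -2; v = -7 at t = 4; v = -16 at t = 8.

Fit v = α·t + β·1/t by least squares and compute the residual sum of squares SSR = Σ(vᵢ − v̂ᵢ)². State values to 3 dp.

SSR = 1.240

Entries of MᵀM: Σt·t = 93, Σt·1/t = 4, Σ1/t·1/t = 253/576.
Right-hand side: Σt·v = -178, Σ1/t·v = -27/4.
So MᵀM·[α, β]ᵀ = Mᵀv: [[93, 4]; [4, 253/576]]·[α, β]ᵀ = [-178, -27/4]ᵀ.
Determinant 93·(253/576) − 4² = 4771/192.
α = ((-178)·(253/576) − 4·(-27/4))/(4771/192) = -29482/14313; β = (93·(-27/4) − 4·(-178))/(4771/192) = 16176/4771.
Residuals: 4536/4771, -6074/14313, 5605/14313, 782/14313; SSR = 17753/14313.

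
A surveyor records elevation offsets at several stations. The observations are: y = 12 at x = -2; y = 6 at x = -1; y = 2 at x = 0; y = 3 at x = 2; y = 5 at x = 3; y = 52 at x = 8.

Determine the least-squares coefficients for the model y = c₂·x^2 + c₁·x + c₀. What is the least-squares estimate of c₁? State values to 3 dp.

c₁ = -2.353

From the data, Σx^2·x^2 = 4210, Σx^2·x = 538, Σx^2 = 82, Σx·x = 82, Σx = 10, Σ1 = 6.
And Σx^2·y = 3439, Σx·y = 407, Σy = 80.
So MᵀM·[c₂, c₁, c₀]ᵀ = Mᵀy: [[4210, 538, 82]; [538, 82, 10]; [82, 10, 6]]·[c₂, c₁, c₀]ᵀ = [3439, 407, 80]ᵀ.
Inverting the 3×3 Gram matrix, [c₂, c₁, c₀]ᵀ = [1163/1092, -1285/546, 983/364]ᵀ.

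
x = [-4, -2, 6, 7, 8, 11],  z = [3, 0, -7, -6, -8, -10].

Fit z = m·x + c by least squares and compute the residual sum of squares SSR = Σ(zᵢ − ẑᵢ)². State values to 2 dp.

SSR = 2.70

Forming AᵀA = [[290, 26]; [26, 6]] and Aᵀz = [-270, -28]ᵀ gives AᵀA·[m, c]ᵀ = Aᵀz.
det = 290·6 − 26² = 1064.
m = ((-270)·6 − 26·(-28))/1064 = -223/266; c = (290·(-28) − 26·(-270))/1064 = -275/266.
Residuals: 181/266, -9/14, -249/266, 120/133, -69/266, 34/133; SSR = 359/133.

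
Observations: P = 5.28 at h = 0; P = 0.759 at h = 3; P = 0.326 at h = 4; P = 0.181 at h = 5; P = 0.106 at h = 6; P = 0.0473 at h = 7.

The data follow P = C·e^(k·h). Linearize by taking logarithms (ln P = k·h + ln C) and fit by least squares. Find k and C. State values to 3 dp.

k = -0.668, C = 5.270

Linearized form: ln P = k·h + ln C. From the 6 transformed points,
Over the data: Σh = 25.0000, Σ(h)² = 135.0000, Σln P = -6.7375, Σh·ln P = -48.6816.
Normal system: [[135.0000, 25.0000]; [25.0000, 6]]·[k, ln C]ᵀ = [-48.6816, -6.7375]ᵀ.
Slope k = (n·Σh·ln P − Σh·Σln P)/(n·Σ(h)² − (Σh)²) = (6·-48.6816 − 25.0000·-6.7375)/185.0000 = -0.66839; ln C = (Σln P − k·Σh)/n = 1.66204, so C = exp(1.66204) = 5.27003.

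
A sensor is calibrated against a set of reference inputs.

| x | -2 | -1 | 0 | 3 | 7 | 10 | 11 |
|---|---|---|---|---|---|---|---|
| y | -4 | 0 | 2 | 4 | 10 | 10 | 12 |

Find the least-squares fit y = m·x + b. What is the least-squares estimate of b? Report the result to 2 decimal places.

AᵀA·[m, b]ᵀ = Aᵀy reads: 284·m + 28·b = 322;  28·m + 7·b = 34.
(Σx·x = 284, Σx = 28, Σ1 = 7, Σx·y = 322, Σy = 34.)
Δ = 284·7 − 28² = 1204.
m = (322·7 − 28·34)/1204 = 93/86; b = (284·34 − 28·322)/1204 = 160/301.

b = 0.53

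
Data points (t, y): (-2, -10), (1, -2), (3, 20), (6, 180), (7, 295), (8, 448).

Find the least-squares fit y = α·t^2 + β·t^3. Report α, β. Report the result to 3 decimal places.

From the data, Σt^2·t^2 = 7891, Σt^2·t^3 = 57563, Σt^3·t^3 = 427243.
Moment sums: Σt^2·y = 49745, Σt^3·y = 370059.
XᵀX·[α, β]ᵀ = Xᵀy becomes [[7891, 57563]; [57563, 427243]]·[α, β]ᵀ = [49745, 370059]ᵀ.
Eliminating β: 427243·(row 1) − 57563·(row 2) gives 57875544·α = 427243·49745 − 57563·370059 = -48503182, so α = -1054417/1258164.
Then β = (370059 − 57563·(-1054417/1258164))/427243 = 1231829/1258164.

α = -0.838, β = 0.979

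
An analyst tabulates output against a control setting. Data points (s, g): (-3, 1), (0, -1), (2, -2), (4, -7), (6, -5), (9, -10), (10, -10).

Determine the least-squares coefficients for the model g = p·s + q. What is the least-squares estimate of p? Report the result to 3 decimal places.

Entries of AᵀA: Σs·s = 246, Σs = 28, Σ1 = 7.
For Aᵀg: Σs·g = -255, Σg = -34.
Eliminating q: 7·(row 1) − 28·(row 2) gives 938·p = 7·(-255) − 28·(-34) = -833, so p = -119/134.
Then q = ((-34) − 28·(-119/134))/7 = -612/469.

p = -0.888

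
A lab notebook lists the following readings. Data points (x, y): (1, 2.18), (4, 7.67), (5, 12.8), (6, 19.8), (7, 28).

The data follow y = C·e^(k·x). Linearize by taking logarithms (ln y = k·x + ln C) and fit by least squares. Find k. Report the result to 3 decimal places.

Taking logs, ln y = k·x + ln C, so regress ln y on x.
Sums: Σx = 23.0000, Σ(x)² = 127.0000, Σln y = 11.6840, Σx·ln y = 62.9153.
Normal system: [[127.0000, 23.0000]; [23.0000, 5]]·[k, ln C]ᵀ = [62.9153, 11.6840]ᵀ.
Δ = 127.0000·5 − (23.0000)² = 106.0000; k = (62.9153·5 − 23.0000·11.6840)/106.0000 = 0.43250, ln C = (127.0000·11.6840 − 23.0000·62.9153)/106.0000 = 0.34728.

k = 0.433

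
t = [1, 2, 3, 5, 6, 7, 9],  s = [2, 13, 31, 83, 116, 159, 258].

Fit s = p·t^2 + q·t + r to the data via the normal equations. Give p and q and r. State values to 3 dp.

The normal equations are: 10981·p + 1449·q + 205·r = 35273;  1449·p + 205·q + 33·r = 4667;  205·p + 33·q + 7·r = 662.
(Σt^2·t^2 = 10981, Σt^2·t = 1449, Σt^2 = 205, Σt·t = 205, Σt = 33, Σ1 = 7, Σt^2·s = 35273, Σt·s = 4667, Σs = 662.)
Solving the 3×3 system (Gaussian elimination) gives p = 22803/7672, q = 17357/7672, r = -6019/1918.

p = 2.972, q = 2.262, r = -3.138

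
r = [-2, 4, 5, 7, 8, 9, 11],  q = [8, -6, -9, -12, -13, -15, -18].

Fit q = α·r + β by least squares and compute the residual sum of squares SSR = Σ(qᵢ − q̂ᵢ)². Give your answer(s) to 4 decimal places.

Forming AᵀA = [[360, 42]; [42, 7]] and Aᵀq = [-606, -65]ᵀ gives AᵀA·[α, β]ᵀ = Aᵀq.
Eliminating β: 7·(row 1) − 42·(row 2) gives 756·α = 7·(-606) − 42·(-65) = -1512, so α = -2.
Then β = ((-65) − 42·(-2))/7 = 19/7.
Residuals: 9/7, -5/7, -12/7, -5/7, 2/7, 2/7, 9/7; SSR = 52/7.

SSR = 7.4286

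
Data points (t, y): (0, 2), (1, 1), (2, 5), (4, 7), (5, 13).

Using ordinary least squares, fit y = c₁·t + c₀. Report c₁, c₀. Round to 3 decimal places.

c₁ = 2.140, c₀ = 0.465

With design matrix M, MᵀM = [[46, 12]; [12, 5]] and Mᵀy = [104, 28]ᵀ.
Δ = 46·5 − 12² = 86.
c₁ = (104·5 − 12·28)/86 = 92/43; c₀ = (46·28 − 12·104)/86 = 20/43.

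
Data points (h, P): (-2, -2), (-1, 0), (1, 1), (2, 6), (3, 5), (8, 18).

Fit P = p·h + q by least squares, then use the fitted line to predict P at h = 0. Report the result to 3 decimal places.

Normal-equation sums: Σh·h = 83, Σh = 11, Σ1 = 6.
Right-hand side: Σh·P = 176, ΣP = 28.
So MᵀM·[p, q]ᵀ = MᵀP: [[83, 11]; [11, 6]]·[p, q]ᵀ = [176, 28]ᵀ.
det = 83·6 − 11² = 377.
p = (176·6 − 11·28)/377 = 748/377; q = (83·28 − 11·176)/377 = 388/377.
At h = 0: P̂ = (748/377)·(0) + (388/377)·(1) = 388/377.

P̂ = 1.029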